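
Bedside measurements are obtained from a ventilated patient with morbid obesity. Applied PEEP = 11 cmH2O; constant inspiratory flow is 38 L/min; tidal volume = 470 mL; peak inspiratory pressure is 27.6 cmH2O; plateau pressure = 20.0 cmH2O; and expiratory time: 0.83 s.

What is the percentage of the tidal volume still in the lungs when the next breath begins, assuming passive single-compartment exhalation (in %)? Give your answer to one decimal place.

Flow: 38 L/min ÷ 60 = 0.6333 L/s.
R = (PIP − Pplat)/V̇ = (27.6 − 20.0) / 0.6333 = 7.6/0.6333 = 12.001 cmH2O·s/L.
C = Vt/(Pplat − PEEP) = 470.0 / (20.0 − 11) = 470.0/9.0 = 52.222 mL/cmH2O.
τ = R × C = 12.001 × 0.05222 L/cmH2O = 0.6267 s.
Fraction remaining at end-expiration = e^(−Te/τ) = e^(−0.83/0.6267) = 0.266 → 26.6%.

26.6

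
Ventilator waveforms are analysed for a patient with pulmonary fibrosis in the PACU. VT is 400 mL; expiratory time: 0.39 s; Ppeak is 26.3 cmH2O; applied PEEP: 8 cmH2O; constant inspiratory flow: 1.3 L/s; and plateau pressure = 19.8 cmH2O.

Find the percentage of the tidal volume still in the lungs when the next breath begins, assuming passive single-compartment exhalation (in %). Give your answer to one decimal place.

R = (PIP − Pplat)/V̇ = (26.3 − 19.8) / 1.3 = 6.5/1.3 = 5.0 cmH2O·s/L.
C = Vt/(Pplat − PEEP) = 400.0 / (19.8 − 8) = 400.0/11.8 = 33.898 mL/cmH2O.
τ = R × C = 5.0 × 0.0339 L/cmH2O = 0.1695 s.
Fraction remaining at end-expiration = e^(−Te/τ) = e^(−0.39/0.1695) = 0.1002 → 10.02%.

10.0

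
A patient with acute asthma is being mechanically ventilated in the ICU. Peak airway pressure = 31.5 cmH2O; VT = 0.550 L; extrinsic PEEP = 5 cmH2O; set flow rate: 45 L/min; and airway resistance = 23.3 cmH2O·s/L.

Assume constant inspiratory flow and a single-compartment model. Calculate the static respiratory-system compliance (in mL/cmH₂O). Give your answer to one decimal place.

60.9

Flow: 45 L/min ÷ 60 = 0.75 L/s.
Equation of motion (constant flow): PIP = Vt/C + R·V̇ + PEEP.
Vt/C = PIP − R·V̇ − PEEP = 31.5 − 23.3×0.75 − 5 = 31.5 − 17.475 − 5 = 9.025 cmH2O.
C = Vt / 9.025 = 550 / 9.025 = 60.942 mL/cmH2O.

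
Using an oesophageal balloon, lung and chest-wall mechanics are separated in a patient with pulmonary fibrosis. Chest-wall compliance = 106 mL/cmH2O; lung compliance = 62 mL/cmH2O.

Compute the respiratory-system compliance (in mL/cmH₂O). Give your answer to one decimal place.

Lung and chest wall are elastances in series: 1/Crs = 1/CL + 1/Ccw.
1/Crs = 1/62 + 1/106 = 0.02556.
Crs = 39.124 mL/cmH2O.

39.1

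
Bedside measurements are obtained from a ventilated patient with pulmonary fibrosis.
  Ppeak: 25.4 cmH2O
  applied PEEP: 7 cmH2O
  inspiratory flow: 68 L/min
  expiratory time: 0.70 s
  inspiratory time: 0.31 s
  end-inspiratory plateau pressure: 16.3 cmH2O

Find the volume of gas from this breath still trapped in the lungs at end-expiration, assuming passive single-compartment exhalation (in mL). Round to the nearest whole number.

35

Flow: 68 L/min ÷ 60 = 1.1333 L/s.
Vt = flow × Ti = 1.1333 L/s × 0.31 s × 1000 mL/L = 351.32 mL.
R = (PIP − Pplat)/V̇ = (25.4 − 16.3) / 1.1333 = 9.1/1.1333 = 8.03 cmH2O·s/L.
C = Vt/(Pplat − PEEP) = 351.32 / (16.3 − 7) = 351.32/9.3 = 37.776 mL/cmH2O.
τ = R × C = 8.03 × 0.03778 L/cmH2O = 0.3034 s.
Fraction remaining = e^(−Te/τ) = e^(−0.70/0.3034) = 0.09954.
Trapped volume = 351.32 × 0.09954 = 34.97 mL.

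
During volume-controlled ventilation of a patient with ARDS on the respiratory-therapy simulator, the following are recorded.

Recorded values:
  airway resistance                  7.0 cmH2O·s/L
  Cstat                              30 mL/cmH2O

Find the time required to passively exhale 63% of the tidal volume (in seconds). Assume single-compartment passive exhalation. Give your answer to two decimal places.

0.21

τ = R × C = 7.0 × 30 mL/cmH2O = 7.0 × 0.030 L/cmH2O = 0.21 s.
Exhaled fraction f = 1 − e^(−t/τ) → t = −τ·ln(1 − f) = −0.21·ln(0.37) = 0.2088 s.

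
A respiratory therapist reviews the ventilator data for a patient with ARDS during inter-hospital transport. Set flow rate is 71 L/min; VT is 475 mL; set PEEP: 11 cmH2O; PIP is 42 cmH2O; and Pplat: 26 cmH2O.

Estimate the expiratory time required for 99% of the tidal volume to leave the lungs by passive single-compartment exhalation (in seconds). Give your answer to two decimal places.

Flow: 71 L/min ÷ 60 = 1.1833 L/s.
R = (PIP − Pplat)/V̇ = (42 − 26) / 1.1833 = 16.0/1.1833 = 13.522 cmH2O·s/L.
C = Vt/(Pplat − PEEP) = 475.0 / (26 − 11) = 475.0/15.0 = 31.667 mL/cmH2O.
τ = R × C = 13.522 × 0.03167 L/cmH2O = 0.4282 s.
t = −τ·ln(1 − 0.99) = −0.4282·ln(0.01) = 1.972 s.

1.97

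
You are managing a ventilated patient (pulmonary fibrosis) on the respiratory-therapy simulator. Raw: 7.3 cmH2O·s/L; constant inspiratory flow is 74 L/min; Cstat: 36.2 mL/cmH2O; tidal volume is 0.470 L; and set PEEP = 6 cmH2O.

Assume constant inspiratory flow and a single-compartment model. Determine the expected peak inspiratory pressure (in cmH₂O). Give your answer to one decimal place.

Flow: 74 L/min ÷ 60 = 1.2333 L/s.
Equation of motion (constant flow): PIP = Vt/C + R·V̇ + PEEP.
PIP = 470/36.2 + 7.3×1.2333 + 6 = 12.983 + 9.003 + 6 = 27.986 cmH2O.

28.0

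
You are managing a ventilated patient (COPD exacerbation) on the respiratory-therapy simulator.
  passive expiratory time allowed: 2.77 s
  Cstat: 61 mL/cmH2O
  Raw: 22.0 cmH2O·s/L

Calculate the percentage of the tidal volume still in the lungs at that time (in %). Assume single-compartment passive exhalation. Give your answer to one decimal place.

12.7

τ = R × C = 22.0 × 61 mL/cmH2O = 22.0 × 0.061 L/cmH2O = 1.342 s.
Passive exhalation: V(t)/V₀ = e^(−t/τ) = e^(−2.77/1.342) = 0.1269.
Fraction remaining = 0.1269 → 12.69%.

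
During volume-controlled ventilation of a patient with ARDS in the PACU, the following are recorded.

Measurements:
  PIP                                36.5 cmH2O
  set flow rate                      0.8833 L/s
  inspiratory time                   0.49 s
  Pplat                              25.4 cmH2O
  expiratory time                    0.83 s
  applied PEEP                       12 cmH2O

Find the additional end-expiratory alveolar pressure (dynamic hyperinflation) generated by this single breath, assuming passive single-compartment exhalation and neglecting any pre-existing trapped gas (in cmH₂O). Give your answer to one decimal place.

Vt = flow × Ti = 0.8833 L/s × 0.49 s × 1000 mL/L = 432.82 mL.
R = (PIP − Pplat)/V̇ = (36.5 − 25.4) / 0.8833 = 11.1/0.8833 = 12.567 cmH2O·s/L.
C = Vt/(Pplat − PEEP) = 432.82 / (25.4 − 12) = 432.82/13.4 = 32.3 mL/cmH2O.
τ = R × C = 12.567 × 0.0323 L/cmH2O = 0.4059 s.
Fraction remaining = e^(−Te/τ) = e^(−0.83/0.4059) = 0.1294; trapped volume = 432.82 × 0.1294 = 56.007 mL.
Additional alveolar pressure from trapping ≈ V_trapped / C = 56.007 / 32.3 = 1.734 cmH2O.

1.7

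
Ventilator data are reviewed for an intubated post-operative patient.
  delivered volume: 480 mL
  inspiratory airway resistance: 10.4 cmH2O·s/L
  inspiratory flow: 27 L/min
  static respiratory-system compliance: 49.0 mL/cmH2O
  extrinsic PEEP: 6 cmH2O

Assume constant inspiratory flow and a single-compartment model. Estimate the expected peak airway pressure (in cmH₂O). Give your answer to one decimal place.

Flow: 27 L/min ÷ 60 = 0.45 L/s.
Equation of motion (constant flow): PIP = Vt/C + R·V̇ + PEEP.
PIP = 480/49.0 + 10.4×0.45 + 6 = 9.796 + 4.68 + 6 = 20.476 cmH2O.

20.5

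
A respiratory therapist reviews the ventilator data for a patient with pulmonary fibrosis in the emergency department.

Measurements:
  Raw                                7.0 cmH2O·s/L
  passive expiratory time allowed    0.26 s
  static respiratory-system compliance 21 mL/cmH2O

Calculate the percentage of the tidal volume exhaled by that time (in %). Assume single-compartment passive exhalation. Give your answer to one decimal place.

82.9

τ = R × C = 7.0 × 21 mL/cmH2O = 7.0 × 0.021 L/cmH2O = 0.147 s.
Passive exhalation: V(t)/V₀ = e^(−t/τ) = e^(−0.26/0.147) = 0.1706.
Fraction exhaled = 1 − 0.1706 = 0.8294 → 82.94%.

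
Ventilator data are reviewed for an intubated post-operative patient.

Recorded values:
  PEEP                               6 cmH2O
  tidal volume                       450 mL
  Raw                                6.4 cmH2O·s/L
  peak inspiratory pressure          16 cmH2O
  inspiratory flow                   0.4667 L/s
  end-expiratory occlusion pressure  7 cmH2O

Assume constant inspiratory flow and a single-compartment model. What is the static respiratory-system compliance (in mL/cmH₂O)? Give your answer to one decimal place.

74.8

Total PEEP = 7 cmH2O (set 6 + intrinsic 1); this is the baseline alveolar pressure.
Equation of motion (constant flow): PIP = Vt/C + R·V̇ + PEEP.
Vt/C = PIP − R·V̇ − PEEP = 16 − 6.4×0.4667 − 7 = 16 − 2.987 − 7 = 6.013 cmH2O.
C = Vt / 6.013 = 450 / 6.013 = 74.838 mL/cmH2O.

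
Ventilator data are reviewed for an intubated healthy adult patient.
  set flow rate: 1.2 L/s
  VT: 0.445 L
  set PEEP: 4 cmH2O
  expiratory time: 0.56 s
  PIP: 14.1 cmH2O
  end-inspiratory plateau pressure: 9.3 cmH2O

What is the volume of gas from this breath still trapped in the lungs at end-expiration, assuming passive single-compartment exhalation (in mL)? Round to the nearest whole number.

84

R = (PIP − Pplat)/V̇ = (14.1 − 9.3) / 1.2 = 4.8/1.2 = 4.0 cmH2O·s/L.
C = Vt/(Pplat − PEEP) = 445.0 / (9.3 − 4) = 445.0/5.3 = 83.962 mL/cmH2O.
τ = R × C = 4.0 × 0.08396 L/cmH2O = 0.3358 s.
Fraction remaining = e^(−Te/τ) = e^(−0.56/0.3358) = 0.1887.
Trapped volume = 445.0 × 0.1887 = 83.972 mL.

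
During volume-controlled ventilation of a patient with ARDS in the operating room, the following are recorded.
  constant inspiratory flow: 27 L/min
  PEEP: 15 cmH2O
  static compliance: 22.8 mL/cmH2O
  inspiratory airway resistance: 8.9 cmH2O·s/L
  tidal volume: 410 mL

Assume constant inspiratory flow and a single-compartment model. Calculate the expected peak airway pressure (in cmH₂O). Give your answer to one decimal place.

Flow: 27 L/min ÷ 60 = 0.45 L/s.
Equation of motion (constant flow): PIP = Vt/C + R·V̇ + PEEP.
PIP = 410/22.8 + 8.9×0.45 + 15 = 17.982 + 4.005 + 15 = 36.987 cmH2O.

37.0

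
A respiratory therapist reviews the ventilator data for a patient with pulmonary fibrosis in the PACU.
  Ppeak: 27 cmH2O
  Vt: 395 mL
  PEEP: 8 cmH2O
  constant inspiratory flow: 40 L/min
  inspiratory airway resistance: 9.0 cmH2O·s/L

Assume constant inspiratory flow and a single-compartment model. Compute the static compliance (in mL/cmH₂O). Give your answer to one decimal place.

Flow: 40 L/min ÷ 60 = 0.6667 L/s.
Equation of motion (constant flow): PIP = Vt/C + R·V̇ + PEEP.
Vt/C = PIP − R·V̇ − PEEP = 27 − 9.0×0.6667 − 8 = 27 − 6.0 − 8 = 13.0 cmH2O.
C = Vt / 13.0 = 395 / 13.0 = 30.385 mL/cmH2O.

30.4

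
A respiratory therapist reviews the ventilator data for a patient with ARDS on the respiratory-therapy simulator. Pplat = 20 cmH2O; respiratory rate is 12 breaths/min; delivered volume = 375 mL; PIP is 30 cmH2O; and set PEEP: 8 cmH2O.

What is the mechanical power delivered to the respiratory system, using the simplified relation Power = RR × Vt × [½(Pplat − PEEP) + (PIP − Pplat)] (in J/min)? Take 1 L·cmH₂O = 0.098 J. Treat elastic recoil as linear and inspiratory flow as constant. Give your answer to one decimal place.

7.1

Per-breath work = Vt × [½(Pplat−PEEP) + (PIP−Pplat)] = 0.375 × [0.5×12.0 + 10.0] = 0.375 × 16.0 = 6.0 L·cmH2O.
Power = 12 × 6.0 = 72.0 L·cmH2O/min.
× 0.098 J/(L·cmH2O) → 7.056 J/min.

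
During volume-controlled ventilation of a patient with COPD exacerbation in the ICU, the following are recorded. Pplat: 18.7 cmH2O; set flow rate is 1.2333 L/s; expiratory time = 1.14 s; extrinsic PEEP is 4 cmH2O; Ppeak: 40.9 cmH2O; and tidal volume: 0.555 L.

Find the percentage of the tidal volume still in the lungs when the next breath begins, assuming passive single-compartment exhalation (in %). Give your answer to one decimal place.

R = (PIP − Pplat)/V̇ = (40.9 − 18.7) / 1.2333 = 22.2/1.2333 = 18.0 cmH2O·s/L.
C = Vt/(Pplat − PEEP) = 555.0 / (18.7 − 4) = 555.0/14.7 = 37.755 mL/cmH2O.
τ = R × C = 18.0 × 0.03776 L/cmH2O = 0.6797 s.
Fraction remaining at end-expiration = e^(−Te/τ) = e^(−1.14/0.6797) = 0.1869 → 18.69%.

18.7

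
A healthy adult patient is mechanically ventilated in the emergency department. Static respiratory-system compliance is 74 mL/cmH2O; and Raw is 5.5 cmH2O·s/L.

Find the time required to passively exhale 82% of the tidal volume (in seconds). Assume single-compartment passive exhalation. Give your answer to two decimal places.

τ = R × C = 5.5 × 74 mL/cmH2O = 5.5 × 0.074 L/cmH2O = 0.407 s.
Exhaled fraction f = 1 − e^(−t/τ) → t = −τ·ln(1 − f) = −0.407·ln(0.18) = 0.6979 s.

0.70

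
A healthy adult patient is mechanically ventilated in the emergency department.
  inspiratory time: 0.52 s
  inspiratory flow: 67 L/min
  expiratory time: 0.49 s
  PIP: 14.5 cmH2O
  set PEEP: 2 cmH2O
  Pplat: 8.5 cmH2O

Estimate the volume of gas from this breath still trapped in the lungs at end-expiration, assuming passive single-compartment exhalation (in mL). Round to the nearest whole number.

209

Flow: 67 L/min ÷ 60 = 1.1167 L/s.
Vt = flow × Ti = 1.1167 L/s × 0.52 s × 1000 mL/L = 580.68 mL.
R = (PIP − Pplat)/V̇ = (14.5 − 8.5) / 1.1167 = 6.0/1.1167 = 5.373 cmH2O·s/L.
C = Vt/(Pplat − PEEP) = 580.68 / (8.5 − 2) = 580.68/6.5 = 89.335 mL/cmH2O.
τ = R × C = 5.373 × 0.08934 L/cmH2O = 0.48 s.
Fraction remaining = e^(−Te/τ) = e^(−0.49/0.48) = 0.3603.
Trapped volume = 580.68 × 0.3603 = 209.22 mL.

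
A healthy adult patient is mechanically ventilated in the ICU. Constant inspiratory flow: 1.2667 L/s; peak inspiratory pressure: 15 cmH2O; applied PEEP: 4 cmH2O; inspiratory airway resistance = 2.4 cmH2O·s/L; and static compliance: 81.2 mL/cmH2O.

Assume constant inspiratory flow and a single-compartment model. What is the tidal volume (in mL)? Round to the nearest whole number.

646

Equation of motion (constant flow): PIP = Vt/C + R·V̇ + PEEP.
Vt/C = PIP − R·V̇ − PEEP = 15 − 3.04 − 4 = 7.96 cmH2O.
Vt = C × 7.96 = 81.2 × 7.96 = 646.35 mL.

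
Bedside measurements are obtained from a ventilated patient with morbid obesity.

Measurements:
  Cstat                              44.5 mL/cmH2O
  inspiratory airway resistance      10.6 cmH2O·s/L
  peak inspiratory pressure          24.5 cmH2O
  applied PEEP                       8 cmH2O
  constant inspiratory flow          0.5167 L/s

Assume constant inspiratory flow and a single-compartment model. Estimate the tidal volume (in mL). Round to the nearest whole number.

Equation of motion (constant flow): PIP = Vt/C + R·V̇ + PEEP.
Vt/C = PIP − R·V̇ − PEEP = 24.5 − 5.477 − 8 = 11.023 cmH2O.
Vt = C × 11.023 = 44.5 × 11.023 = 490.52 mL.

491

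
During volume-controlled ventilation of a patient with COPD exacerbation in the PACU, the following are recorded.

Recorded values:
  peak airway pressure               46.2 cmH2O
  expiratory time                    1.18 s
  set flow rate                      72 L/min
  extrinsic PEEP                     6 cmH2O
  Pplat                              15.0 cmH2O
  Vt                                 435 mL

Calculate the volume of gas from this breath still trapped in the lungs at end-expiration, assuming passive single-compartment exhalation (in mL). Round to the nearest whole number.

Flow: 72 L/min ÷ 60 = 1.2 L/s.
R = (PIP − Pplat)/V̇ = (46.2 − 15.0) / 1.2 = 31.2/1.2 = 26.0 cmH2O·s/L.
C = Vt/(Pplat − PEEP) = 435.0 / (15.0 − 6) = 435.0/9.0 = 48.333 mL/cmH2O.
τ = R × C = 26.0 × 0.04833 L/cmH2O = 1.257 s.
Fraction remaining = e^(−Te/τ) = e^(−1.18/1.257) = 0.3911.
Trapped volume = 435.0 × 0.3911 = 170.13 mL.

170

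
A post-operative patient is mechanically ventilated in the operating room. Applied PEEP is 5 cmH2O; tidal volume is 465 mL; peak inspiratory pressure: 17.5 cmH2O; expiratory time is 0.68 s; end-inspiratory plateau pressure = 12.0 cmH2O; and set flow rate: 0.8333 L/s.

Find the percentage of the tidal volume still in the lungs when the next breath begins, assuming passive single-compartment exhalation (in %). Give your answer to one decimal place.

R = (PIP − Pplat)/V̇ = (17.5 − 12.0) / 0.8333 = 5.5/0.8333 = 6.6 cmH2O·s/L.
C = Vt/(Pplat − PEEP) = 465.0 / (12.0 − 5) = 465.0/7.0 = 66.429 mL/cmH2O.
τ = R × C = 6.6 × 0.06643 L/cmH2O = 0.4384 s.
Fraction remaining at end-expiration = e^(−Te/τ) = e^(−0.68/0.4384) = 0.212 → 21.2%.

21.2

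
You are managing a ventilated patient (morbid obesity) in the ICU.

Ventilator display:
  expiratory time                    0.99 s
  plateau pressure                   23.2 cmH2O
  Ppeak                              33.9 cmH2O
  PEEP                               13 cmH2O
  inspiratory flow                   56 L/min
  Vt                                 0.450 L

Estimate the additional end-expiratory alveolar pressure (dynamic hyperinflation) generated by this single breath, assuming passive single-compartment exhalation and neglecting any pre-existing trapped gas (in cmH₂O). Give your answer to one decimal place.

1.4

Flow: 56 L/min ÷ 60 = 0.9333 L/s.
R = (PIP − Pplat)/V̇ = (33.9 − 23.2) / 0.9333 = 10.7/0.9333 = 11.465 cmH2O·s/L.
C = Vt/(Pplat − PEEP) = 450.0 / (23.2 − 13) = 450.0/10.2 = 44.118 mL/cmH2O.
τ = R × C = 11.465 × 0.04412 L/cmH2O = 0.5058 s.
Fraction remaining = e^(−Te/τ) = e^(−0.99/0.5058) = 0.1412; trapped volume = 450.0 × 0.1412 = 63.54 mL.
Additional alveolar pressure from trapping ≈ V_trapped / C = 63.54 / 44.118 = 1.44 cmH2O.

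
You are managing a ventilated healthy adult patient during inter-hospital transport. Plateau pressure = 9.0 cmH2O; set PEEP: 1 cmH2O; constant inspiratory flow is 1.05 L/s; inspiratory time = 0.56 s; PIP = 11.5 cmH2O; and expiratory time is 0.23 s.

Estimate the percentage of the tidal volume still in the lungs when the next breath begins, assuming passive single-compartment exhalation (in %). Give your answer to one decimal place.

26.9

Vt = flow × Ti = 1.05 L/s × 0.56 s × 1000 mL/L = 588.0 mL.
R = (PIP − Pplat)/V̇ = (11.5 − 9.0) / 1.05 = 2.5/1.05 = 2.381 cmH2O·s/L.
C = Vt/(Pplat − PEEP) = 588.0 / (9.0 − 1) = 588.0/8.0 = 73.5 mL/cmH2O.
τ = R × C = 2.381 × 0.0735 L/cmH2O = 0.175 s.
Fraction remaining at end-expiration = e^(−Te/τ) = e^(−0.23/0.175) = 0.2687 → 26.87%.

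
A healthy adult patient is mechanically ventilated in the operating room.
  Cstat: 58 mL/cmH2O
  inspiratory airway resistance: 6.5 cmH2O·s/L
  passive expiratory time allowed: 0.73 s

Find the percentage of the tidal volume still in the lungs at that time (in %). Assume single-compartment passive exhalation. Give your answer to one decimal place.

τ = R × C = 6.5 × 58 mL/cmH2O = 6.5 × 0.058 L/cmH2O = 0.377 s.
Passive exhalation: V(t)/V₀ = e^(−t/τ) = e^(−0.73/0.377) = 0.1442.
Fraction remaining = 0.1442 → 14.42%.

14.4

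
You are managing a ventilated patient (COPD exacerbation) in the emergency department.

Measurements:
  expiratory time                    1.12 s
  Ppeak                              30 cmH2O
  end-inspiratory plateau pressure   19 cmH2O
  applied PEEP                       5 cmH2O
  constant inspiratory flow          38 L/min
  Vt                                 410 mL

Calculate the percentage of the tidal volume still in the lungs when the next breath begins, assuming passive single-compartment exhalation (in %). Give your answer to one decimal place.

Flow: 38 L/min ÷ 60 = 0.6333 L/s.
R = (PIP − Pplat)/V̇ = (30 − 19) / 0.6333 = 11.0/0.6333 = 17.369 cmH2O·s/L.
C = Vt/(Pplat − PEEP) = 410.0 / (19 − 5) = 410.0/14.0 = 29.286 mL/cmH2O.
τ = R × C = 17.369 × 0.02929 L/cmH2O = 0.5087 s.
Fraction remaining at end-expiration = e^(−Te/τ) = e^(−1.12/0.5087) = 0.1106 → 11.06%.

11.1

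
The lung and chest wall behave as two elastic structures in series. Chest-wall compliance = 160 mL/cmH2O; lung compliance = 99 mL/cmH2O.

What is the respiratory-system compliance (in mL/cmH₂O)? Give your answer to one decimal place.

Lung and chest wall are elastances in series: 1/Crs = 1/CL + 1/Ccw.
1/Crs = 1/99 + 1/160 = 0.01635.
Crs = 61.162 mL/cmH2O.

61.2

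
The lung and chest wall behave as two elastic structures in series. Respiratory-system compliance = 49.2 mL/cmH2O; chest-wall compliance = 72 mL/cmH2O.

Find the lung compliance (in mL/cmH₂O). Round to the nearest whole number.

155

1/CL = 1/Crs − 1/Ccw.
1/CL = 1/49.2 − 1/72 = 0.006436.
CL = 155.38 mL/cmH2O.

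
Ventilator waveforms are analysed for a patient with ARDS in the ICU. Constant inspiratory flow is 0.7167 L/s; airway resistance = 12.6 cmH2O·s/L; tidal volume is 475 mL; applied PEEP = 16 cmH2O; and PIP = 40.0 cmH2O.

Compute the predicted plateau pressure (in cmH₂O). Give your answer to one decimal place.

31.0

Pplat = PIP − Raw × flow = 40.0 − 12.6 × 0.7167 = 40.0 − 9.03 = 30.97 cmH2O.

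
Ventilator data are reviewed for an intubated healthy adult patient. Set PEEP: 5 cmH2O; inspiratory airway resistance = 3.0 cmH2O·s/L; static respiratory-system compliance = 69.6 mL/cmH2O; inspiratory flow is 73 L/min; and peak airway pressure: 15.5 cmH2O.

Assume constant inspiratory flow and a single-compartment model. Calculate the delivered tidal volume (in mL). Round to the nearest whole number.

477

Flow: 73 L/min ÷ 60 = 1.2167 L/s.
Equation of motion (constant flow): PIP = Vt/C + R·V̇ + PEEP.
Vt/C = PIP − R·V̇ − PEEP = 15.5 − 3.65 − 5 = 6.85 cmH2O.
Vt = C × 6.85 = 69.6 × 6.85 = 476.76 mL.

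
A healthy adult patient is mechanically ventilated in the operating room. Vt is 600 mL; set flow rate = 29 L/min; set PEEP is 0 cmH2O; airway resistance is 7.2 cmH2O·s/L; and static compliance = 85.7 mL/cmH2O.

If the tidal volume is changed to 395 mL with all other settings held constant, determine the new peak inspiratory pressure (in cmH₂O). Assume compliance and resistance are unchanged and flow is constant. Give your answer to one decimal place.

8.1

Flow: 29 L/min ÷ 60 = 0.4833 L/s.
PIP = Vt/C + R·V̇ + PEEP (constant-flow equation of motion).
Only the elastic term changes: ΔPIP = ΔVt / C = (395 − 600) / 85.7 = -2.392 cmH2O.
Original PIP = 600/85.7 + 7.2×0.4833 + 0 = 10.481 cmH2O; new PIP = 10.481 + (-2.392) = 8.089 cmH2O.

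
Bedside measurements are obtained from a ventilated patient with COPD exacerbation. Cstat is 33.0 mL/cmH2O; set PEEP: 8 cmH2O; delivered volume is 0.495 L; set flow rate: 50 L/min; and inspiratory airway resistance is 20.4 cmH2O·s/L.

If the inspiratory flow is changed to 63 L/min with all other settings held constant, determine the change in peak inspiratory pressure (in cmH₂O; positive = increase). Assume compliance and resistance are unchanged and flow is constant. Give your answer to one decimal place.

4.4

Flow: 50 L/min ÷ 60 = 0.8333 L/s.
New flow: 63 L/min ÷ 60 = 1.05 L/s.
PIP = Vt/C + R·V̇ + PEEP (constant-flow equation of motion).
Only the resistive term changes: ΔPIP = R × ΔV̇ = 20.4 × (1.05 − 0.8333) = 20.4 × 0.2167 = 4.421 cmH2O.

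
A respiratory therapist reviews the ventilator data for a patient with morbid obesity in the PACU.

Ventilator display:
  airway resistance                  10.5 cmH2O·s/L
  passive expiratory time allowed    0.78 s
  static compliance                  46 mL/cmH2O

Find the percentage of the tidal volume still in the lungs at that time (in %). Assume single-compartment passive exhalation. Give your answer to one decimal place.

19.9

τ = R × C = 10.5 × 46 mL/cmH2O = 10.5 × 0.046 L/cmH2O = 0.483 s.
Passive exhalation: V(t)/V₀ = e^(−t/τ) = e^(−0.78/0.483) = 0.1989.
Fraction remaining = 0.1989 → 19.89%.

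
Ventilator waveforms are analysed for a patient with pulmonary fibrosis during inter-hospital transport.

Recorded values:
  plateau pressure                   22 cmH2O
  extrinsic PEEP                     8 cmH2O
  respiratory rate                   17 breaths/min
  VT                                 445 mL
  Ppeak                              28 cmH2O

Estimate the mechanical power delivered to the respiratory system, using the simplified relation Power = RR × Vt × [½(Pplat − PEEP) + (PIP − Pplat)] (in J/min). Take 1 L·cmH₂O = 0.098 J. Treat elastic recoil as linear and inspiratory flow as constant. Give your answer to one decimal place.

Per-breath work = Vt × [½(Pplat−PEEP) + (PIP−Pplat)] = 0.445 × [0.5×14.0 + 6.0] = 0.445 × 13.0 = 5.785 L·cmH2O.
Power = 17 × 5.785 = 98.345 L·cmH2O/min.
× 0.098 J/(L·cmH2O) → 9.638 J/min.

9.6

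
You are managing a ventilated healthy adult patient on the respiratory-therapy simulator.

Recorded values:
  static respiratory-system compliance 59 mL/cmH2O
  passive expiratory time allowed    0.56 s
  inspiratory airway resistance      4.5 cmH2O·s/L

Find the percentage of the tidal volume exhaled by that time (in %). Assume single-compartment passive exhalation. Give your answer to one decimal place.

τ = R × C = 4.5 × 59 mL/cmH2O = 4.5 × 0.059 L/cmH2O = 0.2655 s.
Passive exhalation: V(t)/V₀ = e^(−t/τ) = e^(−0.56/0.2655) = 0.1213.
Fraction exhaled = 1 − 0.1213 = 0.8787 → 87.87%.

87.9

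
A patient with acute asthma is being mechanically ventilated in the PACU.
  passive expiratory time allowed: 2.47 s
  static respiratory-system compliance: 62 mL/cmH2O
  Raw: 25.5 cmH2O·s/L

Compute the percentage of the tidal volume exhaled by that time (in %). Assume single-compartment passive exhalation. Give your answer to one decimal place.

79.0

τ = R × C = 25.5 × 62 mL/cmH2O = 25.5 × 0.062 L/cmH2O = 1.581 s.
Passive exhalation: V(t)/V₀ = e^(−t/τ) = e^(−2.47/1.581) = 0.2097.
Fraction exhaled = 1 − 0.2097 = 0.7903 → 79.03%.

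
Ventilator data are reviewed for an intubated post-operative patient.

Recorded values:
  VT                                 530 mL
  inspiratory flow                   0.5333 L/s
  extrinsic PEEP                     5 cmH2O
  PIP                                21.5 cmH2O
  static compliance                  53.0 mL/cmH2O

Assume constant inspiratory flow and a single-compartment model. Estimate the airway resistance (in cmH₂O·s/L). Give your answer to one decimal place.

12.2

Equation of motion (constant flow): PIP = Vt/C + R·V̇ + PEEP.
R·V̇ = PIP − Vt/C − PEEP = 21.5 − 530/53.0 − 5 = 21.5 − 10.0 − 5 = 6.5 cmH2O.
R = 6.5 / 0.5333 = 12.188 cmH2O·s/L.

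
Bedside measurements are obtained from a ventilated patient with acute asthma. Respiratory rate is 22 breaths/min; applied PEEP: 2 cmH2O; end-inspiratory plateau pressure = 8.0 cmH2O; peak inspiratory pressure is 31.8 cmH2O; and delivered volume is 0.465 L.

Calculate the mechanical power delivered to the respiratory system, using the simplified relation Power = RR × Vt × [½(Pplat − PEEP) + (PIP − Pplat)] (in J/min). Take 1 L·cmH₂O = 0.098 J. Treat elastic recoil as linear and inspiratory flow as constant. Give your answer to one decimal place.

26.9

Per-breath work = Vt × [½(Pplat−PEEP) + (PIP−Pplat)] = 0.465 × [0.5×6.0 + 23.8] = 0.465 × 26.8 = 12.462 L·cmH2O.
Power = 22 × 12.462 = 274.16 L·cmH2O/min.
× 0.098 J/(L·cmH2O) → 26.868 J/min.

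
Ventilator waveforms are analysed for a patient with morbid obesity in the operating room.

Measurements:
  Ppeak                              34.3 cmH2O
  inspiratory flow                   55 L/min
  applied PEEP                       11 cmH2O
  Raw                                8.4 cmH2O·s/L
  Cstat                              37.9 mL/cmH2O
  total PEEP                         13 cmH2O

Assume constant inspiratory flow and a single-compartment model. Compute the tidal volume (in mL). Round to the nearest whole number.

515

Flow: 55 L/min ÷ 60 = 0.9167 L/s.
Total PEEP = 13 cmH2O (set 11 + intrinsic 2); this is the baseline alveolar pressure.
Equation of motion (constant flow): PIP = Vt/C + R·V̇ + PEEP.
Vt/C = PIP − R·V̇ − PEEP = 34.3 − 7.7 − 13 = 13.6 cmH2O.
Vt = C × 13.6 = 37.9 × 13.6 = 515.44 mL.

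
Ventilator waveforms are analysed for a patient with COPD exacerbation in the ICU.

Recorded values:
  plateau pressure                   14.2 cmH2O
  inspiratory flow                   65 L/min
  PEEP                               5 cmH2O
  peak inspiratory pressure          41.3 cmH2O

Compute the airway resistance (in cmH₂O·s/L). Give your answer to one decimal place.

25.0

Flow: 65 L/min ÷ 60 = 1.0833 L/s.
Raw = (PIP − Pplat) / flow = (41.3 − 14.2) / 1.0833 = 27.1 / 1.0833 = 25.016 cmH2O·s/L.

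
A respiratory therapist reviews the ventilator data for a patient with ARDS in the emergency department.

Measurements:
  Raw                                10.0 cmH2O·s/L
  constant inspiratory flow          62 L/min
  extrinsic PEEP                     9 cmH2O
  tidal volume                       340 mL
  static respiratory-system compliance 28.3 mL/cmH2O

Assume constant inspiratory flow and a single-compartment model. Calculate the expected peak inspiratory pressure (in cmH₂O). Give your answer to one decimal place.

31.3

Flow: 62 L/min ÷ 60 = 1.0333 L/s.
Equation of motion (constant flow): PIP = Vt/C + R·V̇ + PEEP.
PIP = 340/28.3 + 10.0×1.0333 + 9 = 12.014 + 10.333 + 9 = 31.347 cmH2O.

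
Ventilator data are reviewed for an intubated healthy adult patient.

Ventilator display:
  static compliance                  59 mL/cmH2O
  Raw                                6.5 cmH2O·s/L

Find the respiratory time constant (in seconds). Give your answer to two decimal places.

0.38

τ = R × C = 6.5 × 59 mL/cmH2O = 6.5 × 0.059 L/cmH2O = 0.3835 s.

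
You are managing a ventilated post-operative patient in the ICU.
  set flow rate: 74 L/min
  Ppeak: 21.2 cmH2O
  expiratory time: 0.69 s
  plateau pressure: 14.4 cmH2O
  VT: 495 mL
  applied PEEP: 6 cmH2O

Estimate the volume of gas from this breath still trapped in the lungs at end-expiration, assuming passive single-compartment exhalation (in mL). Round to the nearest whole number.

59

Flow: 74 L/min ÷ 60 = 1.2333 L/s.
R = (PIP − Pplat)/V̇ = (21.2 − 14.4) / 1.2333 = 6.8/1.2333 = 5.514 cmH2O·s/L.
C = Vt/(Pplat − PEEP) = 495.0 / (14.4 − 6) = 495.0/8.4 = 58.929 mL/cmH2O.
τ = R × C = 5.514 × 0.05893 L/cmH2O = 0.3249 s.
Fraction remaining = e^(−Te/τ) = e^(−0.69/0.3249) = 0.1196.
Trapped volume = 495.0 × 0.1196 = 59.202 mL.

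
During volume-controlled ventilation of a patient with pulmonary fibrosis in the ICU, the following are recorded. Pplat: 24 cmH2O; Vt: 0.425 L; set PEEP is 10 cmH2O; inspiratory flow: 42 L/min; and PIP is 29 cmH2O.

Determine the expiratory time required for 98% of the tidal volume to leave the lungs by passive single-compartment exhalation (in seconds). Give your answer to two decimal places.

0.85

Flow: 42 L/min ÷ 60 = 0.7 L/s.
R = (PIP − Pplat)/V̇ = (29 − 24) / 0.7 = 5.0/0.7 = 7.143 cmH2O·s/L.
C = Vt/(Pplat − PEEP) = 425.0 / (24 − 10) = 425.0/14.0 = 30.357 mL/cmH2O.
τ = R × C = 7.143 × 0.03036 L/cmH2O = 0.2169 s.
t = −τ·ln(1 − 0.98) = −0.2169·ln(0.02) = 0.8485 s.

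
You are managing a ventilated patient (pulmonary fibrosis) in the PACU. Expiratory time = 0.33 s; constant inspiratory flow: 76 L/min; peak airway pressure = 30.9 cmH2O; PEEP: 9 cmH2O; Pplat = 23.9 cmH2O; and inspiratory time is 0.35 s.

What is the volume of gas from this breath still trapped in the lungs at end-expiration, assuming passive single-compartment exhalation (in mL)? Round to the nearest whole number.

60

Flow: 76 L/min ÷ 60 = 1.2667 L/s.
Vt = flow × Ti = 1.2667 L/s × 0.35 s × 1000 mL/L = 443.35 mL.
R = (PIP − Pplat)/V̇ = (30.9 − 23.9) / 1.2667 = 7.0/1.2667 = 5.526 cmH2O·s/L.
C = Vt/(Pplat − PEEP) = 443.35 / (23.9 − 9) = 443.35/14.9 = 29.755 mL/cmH2O.
τ = R × C = 5.526 × 0.02976 L/cmH2O = 0.1645 s.
Fraction remaining = e^(−Te/τ) = e^(−0.33/0.1645) = 0.1345.
Trapped volume = 443.35 × 0.1345 = 59.631 mL.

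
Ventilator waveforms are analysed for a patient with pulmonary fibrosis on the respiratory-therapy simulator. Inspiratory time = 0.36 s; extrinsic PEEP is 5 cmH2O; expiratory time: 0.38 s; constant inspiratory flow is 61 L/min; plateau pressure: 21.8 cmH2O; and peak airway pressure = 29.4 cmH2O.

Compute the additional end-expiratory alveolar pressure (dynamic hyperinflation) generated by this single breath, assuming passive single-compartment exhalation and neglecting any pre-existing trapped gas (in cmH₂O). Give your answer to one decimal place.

Flow: 61 L/min ÷ 60 = 1.0167 L/s.
Vt = flow × Ti = 1.0167 L/s × 0.36 s × 1000 mL/L = 366.01 mL.
R = (PIP − Pplat)/V̇ = (29.4 − 21.8) / 1.0167 = 7.6/1.0167 = 7.475 cmH2O·s/L.
C = Vt/(Pplat − PEEP) = 366.01 / (21.8 − 5) = 366.01/16.8 = 21.786 mL/cmH2O.
τ = R × C = 7.475 × 0.02179 L/cmH2O = 0.1629 s.
Fraction remaining = e^(−Te/τ) = e^(−0.38/0.1629) = 0.09703; trapped volume = 366.01 × 0.09703 = 35.514 mL.
Additional alveolar pressure from trapping ≈ V_trapped / C = 35.514 / 21.786 = 1.63 cmH2O.

1.6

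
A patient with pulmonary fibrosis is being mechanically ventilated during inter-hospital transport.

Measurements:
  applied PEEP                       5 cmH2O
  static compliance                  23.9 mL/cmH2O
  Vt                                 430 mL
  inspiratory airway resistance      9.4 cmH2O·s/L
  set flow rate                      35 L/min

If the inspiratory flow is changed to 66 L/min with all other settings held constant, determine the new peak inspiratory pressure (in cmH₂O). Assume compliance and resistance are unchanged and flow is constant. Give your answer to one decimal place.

33.3

Flow: 35 L/min ÷ 60 = 0.5833 L/s.
New flow: 66 L/min ÷ 60 = 1.1 L/s.
PIP = Vt/C + R·V̇ + PEEP (constant-flow equation of motion).
Only the resistive term changes: ΔPIP = R × ΔV̇ = 9.4 × (1.1 − 0.5833) = 9.4 × 0.5167 = 4.857 cmH2O.
Original PIP = 430/23.9 + 9.4×0.5833 + 5 = 28.475 cmH2O; new PIP = 28.475 + (4.857) = 33.332 cmH2O.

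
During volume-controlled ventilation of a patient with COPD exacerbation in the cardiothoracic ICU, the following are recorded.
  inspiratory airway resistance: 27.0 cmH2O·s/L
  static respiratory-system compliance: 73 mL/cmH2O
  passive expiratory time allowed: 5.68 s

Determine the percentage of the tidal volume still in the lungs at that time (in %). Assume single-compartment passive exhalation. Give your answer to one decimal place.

5.6

τ = R × C = 27.0 × 73 mL/cmH2O = 27.0 × 0.073 L/cmH2O = 1.971 s.
Passive exhalation: V(t)/V₀ = e^(−t/τ) = e^(−5.68/1.971) = 0.05603.
Fraction remaining = 0.05603 → 5.603%.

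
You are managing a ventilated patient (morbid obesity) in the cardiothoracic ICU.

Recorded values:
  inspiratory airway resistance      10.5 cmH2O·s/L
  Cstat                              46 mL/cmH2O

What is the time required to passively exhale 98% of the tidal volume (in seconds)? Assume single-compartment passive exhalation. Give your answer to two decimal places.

τ = R × C = 10.5 × 46 mL/cmH2O = 10.5 × 0.046 L/cmH2O = 0.483 s.
Exhaled fraction f = 1 − e^(−t/τ) → t = −τ·ln(1 − f) = −0.483·ln(0.02) = 1.89 s.

1.89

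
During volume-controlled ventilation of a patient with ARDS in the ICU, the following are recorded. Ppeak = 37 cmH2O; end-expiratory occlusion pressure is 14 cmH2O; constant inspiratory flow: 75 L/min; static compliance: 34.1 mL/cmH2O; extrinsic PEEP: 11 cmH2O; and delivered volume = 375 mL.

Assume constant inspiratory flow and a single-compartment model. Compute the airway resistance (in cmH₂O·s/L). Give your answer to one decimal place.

Flow: 75 L/min ÷ 60 = 1.25 L/s.
Total PEEP = 14 cmH2O (set 11 + intrinsic 3); this is the baseline alveolar pressure.
Equation of motion (constant flow): PIP = Vt/C + R·V̇ + PEEP.
R·V̇ = PIP − Vt/C − PEEP = 37 − 375/34.1 − 14 = 37 − 10.997 − 14 = 12.003 cmH2O.
R = 12.003 / 1.25 = 9.602 cmH2O·s/L.

9.6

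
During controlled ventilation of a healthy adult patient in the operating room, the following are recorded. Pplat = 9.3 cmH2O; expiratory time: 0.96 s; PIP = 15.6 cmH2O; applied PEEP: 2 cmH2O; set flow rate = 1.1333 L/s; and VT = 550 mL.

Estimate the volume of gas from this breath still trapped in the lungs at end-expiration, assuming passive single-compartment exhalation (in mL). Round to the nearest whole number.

56

R = (PIP − Pplat)/V̇ = (15.6 − 9.3) / 1.1333 = 6.3/1.1333 = 5.559 cmH2O·s/L.
C = Vt/(Pplat − PEEP) = 550.0 / (9.3 − 2) = 550.0/7.3 = 75.342 mL/cmH2O.
τ = R × C = 5.559 × 0.07534 L/cmH2O = 0.4188 s.
Fraction remaining = e^(−Te/τ) = e^(−0.96/0.4188) = 0.101.
Trapped volume = 550.0 × 0.101 = 55.55 mL.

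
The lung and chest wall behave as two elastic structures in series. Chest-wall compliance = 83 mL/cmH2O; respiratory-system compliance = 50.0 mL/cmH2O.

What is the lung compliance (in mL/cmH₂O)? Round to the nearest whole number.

1/CL = 1/Crs − 1/Ccw.
1/CL = 1/50.0 − 1/83 = 0.007952.
CL = 125.75 mL/cmH2O.

126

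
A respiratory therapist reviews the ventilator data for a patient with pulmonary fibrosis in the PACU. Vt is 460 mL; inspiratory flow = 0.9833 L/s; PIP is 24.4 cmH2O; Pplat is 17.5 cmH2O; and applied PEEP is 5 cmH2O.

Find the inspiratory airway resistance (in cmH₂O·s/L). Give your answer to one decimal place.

7.0

Raw = (PIP − Pplat) / flow = (24.4 − 17.5) / 0.9833 = 6.9 / 0.9833 = 7.017 cmH2O·s/L.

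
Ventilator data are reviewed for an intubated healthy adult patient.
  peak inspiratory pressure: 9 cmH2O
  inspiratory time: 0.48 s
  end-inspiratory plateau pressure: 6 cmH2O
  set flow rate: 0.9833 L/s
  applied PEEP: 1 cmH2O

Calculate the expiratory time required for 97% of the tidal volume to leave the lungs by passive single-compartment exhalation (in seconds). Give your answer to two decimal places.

Vt = flow × Ti = 0.9833 L/s × 0.48 s × 1000 mL/L = 471.98 mL.
R = (PIP − Pplat)/V̇ = (9 − 6) / 0.9833 = 3.0/0.9833 = 3.051 cmH2O·s/L.
C = Vt/(Pplat − PEEP) = 471.98 / (6 − 1) = 471.98/5.0 = 94.396 mL/cmH2O.
τ = R × C = 3.051 × 0.0944 L/cmH2O = 0.288 s.
t = −τ·ln(1 − 0.97) = −0.288·ln(0.03) = 1.01 s.

1.01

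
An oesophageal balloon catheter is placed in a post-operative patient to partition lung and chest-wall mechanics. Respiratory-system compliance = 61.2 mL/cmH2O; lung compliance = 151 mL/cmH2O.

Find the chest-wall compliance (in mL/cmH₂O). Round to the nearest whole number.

103

1/Ccw = 1/Crs − 1/CL.
1/Ccw = 1/61.2 − 1/151 = 0.009717.
Ccw = 102.91 mL/cmH2O.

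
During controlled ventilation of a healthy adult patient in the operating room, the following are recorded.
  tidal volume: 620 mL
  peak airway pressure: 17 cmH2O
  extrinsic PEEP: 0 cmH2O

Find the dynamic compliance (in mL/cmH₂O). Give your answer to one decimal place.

Dynamic compliance = Vt / (PIP − PEEP) = 620 / (17 − 0) = 620 / 17.0 = 36.471 mL/cmH2O.

36.5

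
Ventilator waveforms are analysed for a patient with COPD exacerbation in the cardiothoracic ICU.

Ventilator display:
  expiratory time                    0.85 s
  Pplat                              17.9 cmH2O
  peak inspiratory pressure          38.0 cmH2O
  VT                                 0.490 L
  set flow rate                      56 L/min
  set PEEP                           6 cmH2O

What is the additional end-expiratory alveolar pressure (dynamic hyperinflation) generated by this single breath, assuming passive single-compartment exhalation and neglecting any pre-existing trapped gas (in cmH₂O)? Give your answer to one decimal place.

4.6

Flow: 56 L/min ÷ 60 = 0.9333 L/s.
R = (PIP − Pplat)/V̇ = (38.0 − 17.9) / 0.9333 = 20.1/0.9333 = 21.536 cmH2O·s/L.
C = Vt/(Pplat − PEEP) = 490.0 / (17.9 − 6) = 490.0/11.9 = 41.176 mL/cmH2O.
τ = R × C = 21.536 × 0.04118 L/cmH2O = 0.8869 s.
Fraction remaining = e^(−Te/τ) = e^(−0.85/0.8869) = 0.3835; trapped volume = 490.0 × 0.3835 = 187.92 mL.
Additional alveolar pressure from trapping ≈ V_trapped / C = 187.92 / 41.176 = 4.564 cmH2O.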